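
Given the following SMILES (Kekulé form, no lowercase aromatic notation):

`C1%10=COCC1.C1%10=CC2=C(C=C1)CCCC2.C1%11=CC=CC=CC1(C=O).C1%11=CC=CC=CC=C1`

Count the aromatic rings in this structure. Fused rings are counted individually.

The SMILES encodes a five-membered ring of four carbons and one oxygen, with one C=C double bond and two sp³ carbons; a six-membered carbon ring with three alternating C=C double bonds, fused to a saturated six-membered carbon ring; a seven-membered carbon ring with three C=C double bonds and one sp³ carbon; an eight-membered carbon ring with four alternating C=C double bonds.
The 5-membered ring with one oxygen has two sp³ carbons, so it is not fully conjugated — not aromatic (2,3-dihydrofuran).
The 6-membered ring has a continuous p-orbital overlap around the ring; 3 ring double bonds give 6 π electrons. 6 = 4(1)+2, so it is aromatic (benzene ring).
The second 6-membered ring has four sp³ carbons, so it is not fully conjugated — not aromatic (cyclohexane ring).
The 7-membered ring has one sp³ carbon, so it is not fully conjugated — not aromatic (cycloheptatriene).
The 8-membered ring has only sp² ring atoms; a planar conformation would have a fully conjugated π system of 8 electrons. But 8 = 4(2), which is 4n not 4n+2, so it is not aromatic (cyclooctatetraene) — cyclooctatetraene distorts into a non-planar tub to avoid antiaromaticity.
1 of the 5 rings is aromatic. Total: 1.

1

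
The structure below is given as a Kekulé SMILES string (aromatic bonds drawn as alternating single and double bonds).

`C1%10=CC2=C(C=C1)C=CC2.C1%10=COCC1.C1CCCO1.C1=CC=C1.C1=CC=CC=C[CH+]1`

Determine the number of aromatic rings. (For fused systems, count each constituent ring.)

2

The SMILES encodes a six-membered carbon ring with three alternating C=C double bonds, fused to a five-membered carbon ring containing one C=C double bond and one sp³ carbon; a five-membered ring of four carbons and one oxygen, with one C=C double bond and two sp³ carbons; a five-membered saturated ring of four carbons and one oxygen; a four-membered carbon ring with two alternating C=C double bonds; a seven-membered all-carbon ring bearing a positive charge on one carbon, with three C=C double bonds.
The 6-membered ring is planar and fully conjugated; 3 ring double bonds give 6 π electrons. 6 = 4(1)+2, so it is aromatic (benzene ring).
The 5-membered ring has one sp³ carbon, so it is not fully conjugated — not aromatic (cyclopentene ring).
The 5-membered ring with one oxygen has two sp³ carbons, so it is not fully conjugated — not aromatic (2,3-dihydrofuran).
The second 5-membered ring with one oxygen has only sp³ atoms, so it is not fully conjugated — not aromatic (tetrahydrofuran).
The 4-membered ring has only sp² ring atoms; a planar conformation would have a fully conjugated π system of 4 electrons. But 4 = 4(1), which is 4n not 4n+2, so it is not aromatic (cyclobutadiene) — cyclobutadiene is antiaromatic and distorts to a rectangle.
The 7-membered ring has a continuous p-orbital overlap around the ring; 3 ring double bonds (6 π electrons) plus the carbocation's empty p orbital (0, but keeps the ring conjugated) give 6 π electrons. That satisfies 4n+2 with n=1, so it is aromatic (tropylium cation).
2 of the 6 rings are aromatic. Total: 2.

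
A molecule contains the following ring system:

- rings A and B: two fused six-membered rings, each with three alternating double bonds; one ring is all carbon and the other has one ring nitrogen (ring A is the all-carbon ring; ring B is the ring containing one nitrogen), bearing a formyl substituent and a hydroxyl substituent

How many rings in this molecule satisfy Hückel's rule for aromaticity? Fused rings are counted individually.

2

Rings A and B form a fused bicyclic system (with one nitrogen) with 10 sp² atoms and 10 π electrons from ring double bonds. 10 = 4(2)+2, so the system is aromatic and both rings count as aromatic (quinoline).
Aromatic: A, B. Total: 2.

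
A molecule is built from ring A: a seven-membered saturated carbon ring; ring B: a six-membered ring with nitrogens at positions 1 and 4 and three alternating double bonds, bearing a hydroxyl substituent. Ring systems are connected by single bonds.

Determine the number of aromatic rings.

Ring A has only sp³ atoms, so it is not fully conjugated — not aromatic (cycloheptane).
Ring B is fully conjugated (every ring atom contributes a p orbital); 3 ring double bonds give 6 π electrons. Since 6 = 4n+2 (n=1), ring B is aromatic (pyrazine).
Aromatic: B. Total: 1.

1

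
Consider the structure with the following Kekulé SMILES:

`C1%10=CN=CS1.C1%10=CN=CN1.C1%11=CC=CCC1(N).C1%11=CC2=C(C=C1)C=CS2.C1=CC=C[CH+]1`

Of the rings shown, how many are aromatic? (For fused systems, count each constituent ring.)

4

The SMILES encodes a five-membered ring with a sulfur at position 1 and a nitrogen at position 3 (in a C=N bond), with two double bonds; a five-membered ring with nitrogens at positions 1 and 3 (one bearing H, one in a C=N bond) and two double bonds; a six-membered carbon ring with two conjugated C=C double bonds and two sp³ carbons; a six-membered carbon ring with three alternating C=C double bonds, fused to a five-membered ring containing one sulfur and two C=C double bonds; a five-membered all-carbon ring bearing a positive charge on one carbon, with two C=C double bonds.
The 5-membered ring with one sulfur and one =N– is fully conjugated (every ring atom contributes a p orbital); 2 ring double bonds (4 π electrons) plus a heteroatom lone pair (2) give 6 π electrons. Since 6 = 4n+2 (n=1), it is aromatic (thiazole).
The 5-membered ring with two nitrogens (one N–H, one =N–) has a continuous p-orbital overlap around the ring; 2 ring double bonds (4 π electrons) plus a heteroatom lone pair (2) give 6 π electrons. 6 = 4(1)+2, so it is aromatic (imidazole).
The 6-membered ring has two sp³ carbons, so it is not fully conjugated — not aromatic (1,3-cyclohexadiene).
The fused 6/5-membered bicyclic (with one sulfur) is a single π system with 9 sp² atoms and 10 π electrons from ring double bonds plus a heteroatom lone pair. 10 = 4(2)+2, so the system is aromatic and both rings count as aromatic (benzothiophene).
The 5-membered ring has only sp² ring atoms; a planar conformation would have a fully conjugated π system of 4 electrons. But 4 = 4(1), which is 4n not 4n+2, so it is not aromatic (cyclopentadienyl cation).
4 of the 6 rings are aromatic. Total: 4.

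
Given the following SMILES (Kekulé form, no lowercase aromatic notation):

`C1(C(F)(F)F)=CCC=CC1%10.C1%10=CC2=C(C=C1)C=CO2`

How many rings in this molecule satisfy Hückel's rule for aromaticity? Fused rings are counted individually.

The SMILES encodes a six-membered carbon ring with two isolated C=C double bonds and two sp³ carbons; a six-membered carbon ring with three alternating C=C double bonds, fused to a five-membered ring containing one oxygen and two C=C double bonds.
The 6-membered ring has two sp³ carbons, so it is not fully conjugated — not aromatic (1,4-cyclohexadiene).
The fused 6/5-membered bicyclic (with one oxygen) is a single π system with 9 sp² atoms and 10 π electrons from ring double bonds plus a heteroatom lone pair. 10 = 4(2)+2, so the system is aromatic and both rings count as aromatic (benzofuran).
2 of the 3 rings are aromatic. Total: 2.

2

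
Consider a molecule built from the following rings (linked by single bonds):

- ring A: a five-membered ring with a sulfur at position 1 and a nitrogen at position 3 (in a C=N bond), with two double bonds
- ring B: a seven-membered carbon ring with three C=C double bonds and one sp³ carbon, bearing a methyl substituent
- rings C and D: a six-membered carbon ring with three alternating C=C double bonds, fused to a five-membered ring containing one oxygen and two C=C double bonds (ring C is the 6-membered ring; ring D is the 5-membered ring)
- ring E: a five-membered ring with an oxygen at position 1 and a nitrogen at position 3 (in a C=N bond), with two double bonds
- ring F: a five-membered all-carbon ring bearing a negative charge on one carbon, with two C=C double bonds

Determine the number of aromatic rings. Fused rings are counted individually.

Ring A is fully conjugated (every ring atom contributes a p orbital); 2 ring double bonds (4 π electrons) plus a heteroatom lone pair (2) give 6 π electrons. That satisfies 4n+2 with n=1, so ring A is aromatic (thiazole).
Ring B has one sp³ carbon, so it is not fully conjugated — not aromatic (cycloheptatriene).
Rings C and D form a fused bicyclic system (with one oxygen) with 9 sp² atoms and 10 π electrons from ring double bonds plus a heteroatom lone pair. 10 = 4(2)+2, so the system is aromatic and both rings count as aromatic (benzofuran).
Ring E is fully conjugated (every ring atom contributes a p orbital); 2 ring double bonds (4 π electrons) plus a heteroatom lone pair (2) give 6 π electrons. 6 = 4(1)+2, so ring E is aromatic (oxazole).
Ring F is planar and fully conjugated; 2 ring double bonds (4 π electrons) plus the carbanion lone pair (2) give 6 π electrons. 6 = 4(1)+2, so ring F is aromatic (cyclopentadienyl anion).
Aromatic: A, C, D, E, F. Total: 5.

5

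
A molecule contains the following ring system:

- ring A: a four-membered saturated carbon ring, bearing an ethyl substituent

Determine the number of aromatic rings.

0

Ring A has only sp³ atoms, so it is not fully conjugated — not aromatic (cyclobutane).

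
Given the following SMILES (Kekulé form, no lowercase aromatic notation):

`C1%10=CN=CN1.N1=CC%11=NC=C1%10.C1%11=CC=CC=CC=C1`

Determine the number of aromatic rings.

2

The SMILES encodes a five-membered ring with nitrogens at positions 1 and 3 (one bearing H, one in a C=N bond) and two double bonds; a six-membered ring with nitrogens at positions 1 and 4 and three alternating double bonds; an eight-membered carbon ring with four alternating C=C double bonds.
The 5-membered ring with two nitrogens (one N–H, one =N–) is planar and fully conjugated; 2 ring double bonds (4 π electrons) plus a heteroatom lone pair (2) give 6 π electrons. That satisfies 4n+2 with n=1, so it is aromatic (imidazole).
The 6-membered ring with two nitrogens (1,4) is planar and fully conjugated; 3 ring double bonds give 6 π electrons. That satisfies 4n+2 with n=1, so it is aromatic (pyrazine).
The 8-membered ring has only sp² ring atoms; a planar conformation would have a fully conjugated π system of 8 electrons. But 8 = 4(2), which is 4n not 4n+2, so it is not aromatic (cyclooctatetraene) — cyclooctatetraene distorts into a non-planar tub to avoid antiaromaticity.
2 of the 3 rings are aromatic. Total: 2.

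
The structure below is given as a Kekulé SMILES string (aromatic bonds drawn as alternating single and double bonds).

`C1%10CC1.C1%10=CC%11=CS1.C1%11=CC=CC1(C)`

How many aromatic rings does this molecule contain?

The SMILES encodes a three-membered saturated carbon ring; a five-membered ring of four carbons and one sulfur, with two C=C double bonds; a five-membered carbon ring with two conjugated C=C double bonds and one sp³ carbon.
The 3-membered ring has only sp³ atoms, so it is not fully conjugated — not aromatic (cyclopropane).
The 5-membered ring with one sulfur is planar and fully conjugated; 2 ring double bonds (4 π electrons) plus a heteroatom lone pair (2) give 6 π electrons. 6 = 4(1)+2, so it is aromatic (thiophene).
The 5-membered ring has one sp³ carbon, so it is not fully conjugated — not aromatic (cyclopentadiene).
1 of the 3 rings is aromatic. Total: 1.

1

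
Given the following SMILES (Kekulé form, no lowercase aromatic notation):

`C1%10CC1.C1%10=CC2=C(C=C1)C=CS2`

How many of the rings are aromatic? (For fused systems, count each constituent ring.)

The SMILES encodes a three-membered saturated carbon ring; a six-membered carbon ring with three alternating C=C double bonds, fused to a five-membered ring containing one sulfur and two C=C double bonds.
The 3-membered ring has only sp³ atoms, so it is not fully conjugated — not aromatic (cyclopropane).
The fused 6/5-membered bicyclic (with one sulfur) is a single π system with 9 sp² atoms and 10 π electrons from ring double bonds plus a heteroatom lone pair. 10 = 4(2)+2, so the system is aromatic and both rings count as aromatic (benzothiophene).
2 of the 3 rings are aromatic. Total: 2.

2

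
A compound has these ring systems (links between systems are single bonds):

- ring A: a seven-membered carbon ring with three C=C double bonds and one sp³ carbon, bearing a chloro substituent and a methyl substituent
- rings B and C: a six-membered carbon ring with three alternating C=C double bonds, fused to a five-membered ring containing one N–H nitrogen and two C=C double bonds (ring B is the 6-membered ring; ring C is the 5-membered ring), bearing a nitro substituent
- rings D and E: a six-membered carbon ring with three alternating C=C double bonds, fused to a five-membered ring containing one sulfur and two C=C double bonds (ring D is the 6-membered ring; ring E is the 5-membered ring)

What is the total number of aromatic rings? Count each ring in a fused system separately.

4

Ring A has one sp³ carbon, so it is not fully conjugated — not aromatic (cycloheptatriene).
Rings B and C form a fused bicyclic system (with one N–H) with 9 sp² atoms and 10 π electrons from ring double bonds plus a heteroatom lone pair. 10 = 4(2)+2, so the system is aromatic and both rings count as aromatic (indole).
Rings D and E form a fused bicyclic system (with one sulfur) with 9 sp² atoms and 10 π electrons from ring double bonds plus a heteroatom lone pair. 10 = 4(2)+2, so the system is aromatic and both rings count as aromatic (benzothiophene).
Aromatic: B, C, D, E. Total: 4.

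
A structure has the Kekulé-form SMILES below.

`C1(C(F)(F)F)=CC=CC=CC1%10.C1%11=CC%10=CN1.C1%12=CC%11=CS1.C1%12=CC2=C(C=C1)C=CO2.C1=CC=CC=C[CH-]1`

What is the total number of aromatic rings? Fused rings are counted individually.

4

The SMILES encodes a seven-membered carbon ring with three C=C double bonds and one sp³ carbon; a five-membered ring of four carbons and one nitrogen bearing a hydrogen, with two C=C double bonds; a five-membered ring of four carbons and one sulfur, with two C=C double bonds; a six-membered carbon ring with three alternating C=C double bonds, fused to a five-membered ring containing one oxygen and two C=C double bonds; a seven-membered all-carbon ring bearing a negative charge on one carbon, with three C=C double bonds.
The 7-membered ring has one sp³ carbon, so it is not fully conjugated — not aromatic (cycloheptatriene).
The 5-membered ring with one N–H is fully conjugated (every ring atom contributes a p orbital); 2 ring double bonds (4 π electrons) plus a heteroatom lone pair (2) give 6 π electrons. Since 6 = 4n+2 (n=1), it is aromatic (pyrrole).
The 5-membered ring with one sulfur is fully conjugated (every ring atom contributes a p orbital); 2 ring double bonds (4 π electrons) plus a heteroatom lone pair (2) give 6 π electrons. That satisfies 4n+2 with n=1, so it is aromatic (thiophene).
The fused 6/5-membered bicyclic (with one oxygen) is a single π system with 9 sp² atoms and 10 π electrons from ring double bonds plus a heteroatom lone pair. 10 = 4(2)+2, so the system is aromatic and both rings count as aromatic (benzofuran).
The second 7-membered ring has only sp² ring atoms; a planar conformation would have a fully conjugated π system of 8 electrons. But 8 = 4(2), which is 4n not 4n+2, so it is not aromatic (cycloheptatrienyl anion).
4 of the 6 rings are aromatic. Total: 4.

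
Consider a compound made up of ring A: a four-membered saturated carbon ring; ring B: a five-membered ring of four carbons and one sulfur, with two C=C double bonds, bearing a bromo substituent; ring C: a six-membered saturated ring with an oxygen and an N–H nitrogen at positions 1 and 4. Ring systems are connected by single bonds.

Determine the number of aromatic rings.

Ring A has only sp³ atoms, so it is not fully conjugated — not aromatic (cyclobutane).
Ring B is planar and fully conjugated; 2 ring double bonds (4 π electrons) plus a heteroatom lone pair (2) give 6 π electrons. Since 6 = 4n+2 (n=1), ring B is aromatic (thiophene).
Ring C has only sp³ atoms, so it is not fully conjugated — not aromatic (morpholine).
Aromatic: B. Total: 1.

1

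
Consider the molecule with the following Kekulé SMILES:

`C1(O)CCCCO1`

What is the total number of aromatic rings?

0

The SMILES encodes a six-membered saturated ring of five carbons and one oxygen.
The 6-membered ring with one oxygen has only sp³ atoms, so it is not fully conjugated — not aromatic (tetrahydropyran).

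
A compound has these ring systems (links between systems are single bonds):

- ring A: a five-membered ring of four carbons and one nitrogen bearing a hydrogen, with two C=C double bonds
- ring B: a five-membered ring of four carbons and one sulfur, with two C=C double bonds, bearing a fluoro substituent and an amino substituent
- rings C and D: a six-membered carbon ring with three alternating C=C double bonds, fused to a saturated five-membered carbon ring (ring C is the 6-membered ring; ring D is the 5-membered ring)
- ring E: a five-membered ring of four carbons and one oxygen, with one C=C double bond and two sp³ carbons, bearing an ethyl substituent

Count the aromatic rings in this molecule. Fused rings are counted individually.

Ring A is fully conjugated (every ring atom contributes a p orbital); 2 ring double bonds (4 π electrons) plus a heteroatom lone pair (2) give 6 π electrons. Since 6 = 4n+2 (n=1), ring A is aromatic (pyrrole).
Ring B is planar and fully conjugated; 2 ring double bonds (4 π electrons) plus a heteroatom lone pair (2) give 6 π electrons. That satisfies 4n+2 with n=1, so ring B is aromatic (thiophene).
Ring C has a continuous p-orbital overlap around the ring; 3 ring double bonds give 6 π electrons. Since 6 = 4n+2 (n=1), ring C is aromatic (benzene ring).
Ring D has three sp³ carbons, so it is not fully conjugated — not aromatic (cyclopentane ring).
Ring E has two sp³ carbons, so it is not fully conjugated — not aromatic (2,3-dihydrofuran).
Aromatic: A, B, C. Total: 3.

3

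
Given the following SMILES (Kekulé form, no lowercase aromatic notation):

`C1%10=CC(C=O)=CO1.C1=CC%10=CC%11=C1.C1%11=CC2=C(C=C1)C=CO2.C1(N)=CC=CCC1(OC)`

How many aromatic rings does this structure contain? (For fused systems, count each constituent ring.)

4

The SMILES encodes a five-membered ring of four carbons and one oxygen, with two C=C double bonds; a six-membered carbon ring with three alternating C=C double bonds; a six-membered carbon ring with three alternating C=C double bonds, fused to a five-membered ring containing one oxygen and two C=C double bonds; a six-membered carbon ring with two conjugated C=C double bonds and two sp³ carbons.
The 5-membered ring with one oxygen is fully conjugated (every ring atom contributes a p orbital); 2 ring double bonds (4 π electrons) plus a heteroatom lone pair (2) give 6 π electrons. 6 = 4(1)+2, so it is aromatic (furan).
The 6-membered ring is fully conjugated (every ring atom contributes a p orbital); 3 ring double bonds give 6 π electrons. 6 = 4(1)+2, so it is aromatic (benzene).
The fused 6/5-membered bicyclic (with one oxygen) is a single π system with 9 sp² atoms and 10 π electrons from ring double bonds plus a heteroatom lone pair. 10 = 4(2)+2, so the system is aromatic and both rings count as aromatic (benzofuran).
The second 6-membered ring has two sp³ carbons, so it is not fully conjugated — not aromatic (1,3-cyclohexadiene).
4 of the 5 rings are aromatic. Total: 4.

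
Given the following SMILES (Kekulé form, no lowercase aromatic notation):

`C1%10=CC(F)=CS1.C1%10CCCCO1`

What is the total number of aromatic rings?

1

The SMILES encodes a five-membered ring of four carbons and one sulfur, with two C=C double bonds; a six-membered saturated ring of five carbons and one oxygen.
The 5-membered ring with one sulfur is planar and fully conjugated; 2 ring double bonds (4 π electrons) plus a heteroatom lone pair (2) give 6 π electrons. Since 6 = 4n+2 (n=1), it is aromatic (thiophene).
The 6-membered ring with one oxygen has only sp³ atoms, so it is not fully conjugated — not aromatic (tetrahydropyran).
1 of the 2 rings is aromatic. Total: 1.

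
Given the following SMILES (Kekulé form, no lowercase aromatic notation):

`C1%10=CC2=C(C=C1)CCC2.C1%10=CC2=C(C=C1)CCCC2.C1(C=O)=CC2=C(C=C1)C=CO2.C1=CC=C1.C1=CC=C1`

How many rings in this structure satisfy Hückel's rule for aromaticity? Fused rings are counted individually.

The SMILES encodes a six-membered carbon ring with three alternating C=C double bonds, fused to a saturated five-membered carbon ring; a six-membered carbon ring with three alternating C=C double bonds, fused to a saturated six-membered carbon ring; a six-membered carbon ring with three alternating C=C double bonds, fused to a five-membered ring containing one oxygen and two C=C double bonds; a four-membered carbon ring with two alternating C=C double bonds; a four-membered carbon ring with two alternating C=C double bonds.
The 6-membered ring has a continuous p-orbital overlap around the ring; 3 ring double bonds give 6 π electrons. 6 = 4(1)+2, so it is aromatic (benzene ring).
The 5-membered ring has three sp³ carbons, so it is not fully conjugated — not aromatic (cyclopentane ring).
The second 6-membered ring is planar and fully conjugated; 3 ring double bonds give 6 π electrons. Since 6 = 4n+2 (n=1), it is aromatic (benzene ring).
The third 6-membered ring has four sp³ carbons, so it is not fully conjugated — not aromatic (cyclohexane ring).
The fused 6/5-membered bicyclic (with one oxygen) is a single π system with 9 sp² atoms and 10 π electrons from ring double bonds plus a heteroatom lone pair. 10 = 4(2)+2, so the system is aromatic and both rings count as aromatic (benzofuran).
The 4-membered ring has only sp² ring atoms; a planar conformation would have a fully conjugated π system of 4 electrons. But 4 = 4(1), which is 4n not 4n+2, so it is not aromatic (cyclobutadiene) — cyclobutadiene is antiaromatic and distorts to a rectangle.
The second 4-membered ring has only sp² ring atoms; a planar conformation would have a fully conjugated π system of 4 electrons. But 4 = 4(1), which is 4n not 4n+2, so it is not aromatic (cyclobutadiene) — cyclobutadiene is antiaromatic and distorts to a rectangle.
4 of the 8 rings are aromatic. Total: 4.

4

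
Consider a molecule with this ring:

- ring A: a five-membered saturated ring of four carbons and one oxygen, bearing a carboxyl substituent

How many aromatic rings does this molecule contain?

0

Ring A has only sp³ atoms, so it is not fully conjugated — not aromatic (tetrahydrofuran).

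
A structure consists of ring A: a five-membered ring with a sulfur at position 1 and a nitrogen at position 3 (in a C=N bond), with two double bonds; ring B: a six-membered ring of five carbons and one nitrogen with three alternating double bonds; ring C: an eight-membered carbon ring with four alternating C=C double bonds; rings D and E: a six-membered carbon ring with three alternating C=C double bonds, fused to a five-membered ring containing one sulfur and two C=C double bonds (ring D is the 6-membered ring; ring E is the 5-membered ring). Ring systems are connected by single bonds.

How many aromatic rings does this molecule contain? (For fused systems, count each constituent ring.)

Ring A is fully conjugated (every ring atom contributes a p orbital); 2 ring double bonds (4 π electrons) plus a heteroatom lone pair (2) give 6 π electrons. That satisfies 4n+2 with n=1, so ring A is aromatic (thiazole).
Ring B has a continuous p-orbital overlap around the ring; 3 ring double bonds give 6 π electrons. Since 6 = 4n+2 (n=1), ring B is aromatic (pyridine).
Ring C has only sp² ring atoms; a planar conformation would have a fully conjugated π system of 8 electrons. But 8 = 4(2), which is 4n not 4n+2, so ring C is not aromatic (cyclooctatetraene) — cyclooctatetraene distorts into a non-planar tub to avoid antiaromaticity.
Rings D and E form a fused bicyclic system (with one sulfur) with 9 sp² atoms and 10 π electrons from ring double bonds plus a heteroatom lone pair. 10 = 4(2)+2, so the system is aromatic and both rings count as aromatic (benzothiophene).
Aromatic: A, B, D, E. Total: 4.

4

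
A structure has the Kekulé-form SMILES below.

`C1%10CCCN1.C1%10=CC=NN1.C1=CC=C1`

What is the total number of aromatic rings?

The SMILES encodes a five-membered saturated ring of four carbons and one N–H nitrogen; a five-membered ring with two adjacent nitrogens (one bearing H, one in a double bond) and two double bonds; a four-membered carbon ring with two alternating C=C double bonds.
The 5-membered ring with one N–H has only sp³ atoms, so it is not fully conjugated — not aromatic (pyrrolidine).
The 5-membered ring with two adjacent nitrogens (one N–H, one =N–) is planar and fully conjugated; 2 ring double bonds (4 π electrons) plus a heteroatom lone pair (2) give 6 π electrons. That satisfies 4n+2 with n=1, so it is aromatic (pyrazole).
The 4-membered ring has only sp² ring atoms; a planar conformation would have a fully conjugated π system of 4 electrons. But 4 = 4(1), which is 4n not 4n+2, so it is not aromatic (cyclobutadiene) — cyclobutadiene is antiaromatic and distorts to a rectangle.
1 of the 3 rings is aromatic. Total: 1.

1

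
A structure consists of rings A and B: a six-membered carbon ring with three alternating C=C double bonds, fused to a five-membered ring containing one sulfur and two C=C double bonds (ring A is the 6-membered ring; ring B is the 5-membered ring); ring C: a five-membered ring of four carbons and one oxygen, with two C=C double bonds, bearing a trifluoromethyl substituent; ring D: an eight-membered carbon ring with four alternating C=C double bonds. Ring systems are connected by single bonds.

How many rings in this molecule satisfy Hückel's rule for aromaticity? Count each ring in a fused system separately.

Rings A and B form a fused bicyclic system (with one sulfur) with 9 sp² atoms and 10 π electrons from ring double bonds plus a heteroatom lone pair. 10 = 4(2)+2, so the system is aromatic and both rings count as aromatic (benzothiophene).
Ring C has a continuous p-orbital overlap around the ring; 2 ring double bonds (4 π electrons) plus a heteroatom lone pair (2) give 6 π electrons. Since 6 = 4n+2 (n=1), ring C is aromatic (furan).
Ring D has only sp² ring atoms; a planar conformation would have a fully conjugated π system of 8 electrons. But 8 = 4(2), which is 4n not 4n+2, so ring D is not aromatic (cyclooctatetraene) — cyclooctatetraene distorts into a non-planar tub to avoid antiaromaticity.
Aromatic: A, B, C. Total: 3.

3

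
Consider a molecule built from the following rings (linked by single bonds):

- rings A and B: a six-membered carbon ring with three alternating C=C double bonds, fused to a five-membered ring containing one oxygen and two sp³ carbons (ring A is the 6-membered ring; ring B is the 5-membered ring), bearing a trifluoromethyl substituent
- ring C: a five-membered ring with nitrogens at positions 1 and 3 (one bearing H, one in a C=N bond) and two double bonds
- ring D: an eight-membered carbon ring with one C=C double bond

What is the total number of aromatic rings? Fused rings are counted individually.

Ring A is fully conjugated (every ring atom contributes a p orbital); 3 ring double bonds give 6 π electrons. Since 6 = 4n+2 (n=1), ring A is aromatic (benzene ring).
Ring B has two sp³ carbons, so it is not fully conjugated — not aromatic (oxolane ring).
Ring C is planar and fully conjugated; 2 ring double bonds (4 π electrons) plus a heteroatom lone pair (2) give 6 π electrons. 6 = 4(1)+2, so ring C is aromatic (imidazole).
Ring D has six sp³ carbons, so it is not fully conjugated — not aromatic (cyclooctene).
Aromatic: A, C. Total: 2.

2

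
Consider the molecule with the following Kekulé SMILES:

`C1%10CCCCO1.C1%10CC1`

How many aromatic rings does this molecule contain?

0

The SMILES encodes a six-membered saturated ring of five carbons and one oxygen; a three-membered saturated carbon ring.
The 6-membered ring with one oxygen has only sp³ atoms, so it is not fully conjugated — not aromatic (tetrahydropyran).
The 3-membered ring has only sp³ atoms, so it is not fully conjugated — not aromatic (cyclopropane).
None of the rings are aromatic. Total: 0.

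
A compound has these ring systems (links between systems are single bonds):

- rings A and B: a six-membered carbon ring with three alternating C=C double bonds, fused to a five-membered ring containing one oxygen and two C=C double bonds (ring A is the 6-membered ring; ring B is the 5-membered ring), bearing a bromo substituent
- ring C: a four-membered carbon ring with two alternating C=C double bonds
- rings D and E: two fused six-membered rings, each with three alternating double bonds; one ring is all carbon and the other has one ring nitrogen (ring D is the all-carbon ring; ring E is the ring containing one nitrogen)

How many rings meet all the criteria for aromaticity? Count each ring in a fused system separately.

4

Rings A and B form a fused bicyclic system (with one oxygen) with 9 sp² atoms and 10 π electrons from ring double bonds plus a heteroatom lone pair. 10 = 4(2)+2, so the system is aromatic and both rings count as aromatic (benzofuran).
Ring C has only sp² ring atoms; a planar conformation would have a fully conjugated π system of 4 electrons. But 4 = 4(1), which is 4n not 4n+2, so ring C is not aromatic (cyclobutadiene) — cyclobutadiene is antiaromatic and distorts to a rectangle.
Rings D and E form a fused bicyclic system (with one nitrogen) with 10 sp² atoms and 10 π electrons from ring double bonds. 10 = 4(2)+2, so the system is aromatic and both rings count as aromatic (quinoline).
Aromatic: A, B, D, E. Total: 4.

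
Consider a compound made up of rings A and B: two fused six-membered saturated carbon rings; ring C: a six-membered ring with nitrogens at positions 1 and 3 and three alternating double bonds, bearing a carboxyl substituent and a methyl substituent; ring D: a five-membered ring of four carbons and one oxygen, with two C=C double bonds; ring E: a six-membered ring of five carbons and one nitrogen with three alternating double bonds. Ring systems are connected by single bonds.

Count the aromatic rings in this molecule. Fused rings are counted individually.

Ring A has only sp³ atoms, so it is not fully conjugated — not aromatic (cyclohexane ring).
Ring B has only sp³ atoms, so it is not fully conjugated — not aromatic (cyclohexane ring).
Ring C is fully conjugated (every ring atom contributes a p orbital); 3 ring double bonds give 6 π electrons. 6 = 4(1)+2, so ring C is aromatic (pyrimidine).
Ring D has a continuous p-orbital overlap around the ring; 2 ring double bonds (4 π electrons) plus a heteroatom lone pair (2) give 6 π electrons. That satisfies 4n+2 with n=1, so ring D is aromatic (furan).
Ring E has a continuous p-orbital overlap around the ring; 3 ring double bonds give 6 π electrons. 6 = 4(1)+2, so ring E is aromatic (pyridine).
Aromatic: C, D, E. Total: 3.

3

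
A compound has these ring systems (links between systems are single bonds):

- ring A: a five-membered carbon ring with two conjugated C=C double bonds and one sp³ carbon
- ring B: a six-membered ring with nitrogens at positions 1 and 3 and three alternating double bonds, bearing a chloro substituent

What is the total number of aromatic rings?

1

Ring A has one sp³ carbon, so it is not fully conjugated — not aromatic (cyclopentadiene).
Ring B has a continuous p-orbital overlap around the ring; 3 ring double bonds give 6 π electrons. That satisfies 4n+2 with n=1, so ring B is aromatic (pyrimidine).
Aromatic: B. Total: 1.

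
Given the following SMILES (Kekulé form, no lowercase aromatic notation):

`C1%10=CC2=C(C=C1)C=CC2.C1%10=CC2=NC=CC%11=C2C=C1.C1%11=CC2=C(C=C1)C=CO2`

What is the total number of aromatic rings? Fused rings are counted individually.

The SMILES encodes a six-membered carbon ring with three alternating C=C double bonds, fused to a five-membered carbon ring containing one C=C double bond and one sp³ carbon; two fused six-membered rings, each with three alternating double bonds; one ring is all carbon and the other has one ring nitrogen; a six-membered carbon ring with three alternating C=C double bonds, fused to a five-membered ring containing one oxygen and two C=C double bonds.
The 6-membered ring has a continuous p-orbital overlap around the ring; 3 ring double bonds give 6 π electrons. Since 6 = 4n+2 (n=1), it is aromatic (benzene ring).
The 5-membered ring has one sp³ carbon, so it is not fully conjugated — not aromatic (cyclopentene ring).
The fused 6/6-membered bicyclic (with one nitrogen) is a single π system with 10 sp² atoms and 10 π electrons from ring double bonds. 10 = 4(2)+2, so the system is aromatic and both rings count as aromatic (quinoline).
The fused 6/5-membered bicyclic (with one oxygen) is a single π system with 9 sp² atoms and 10 π electrons from ring double bonds plus a heteroatom lone pair. 10 = 4(2)+2, so the system is aromatic and both rings count as aromatic (benzofuran).
5 of the 6 rings are aromatic. Total: 5.

5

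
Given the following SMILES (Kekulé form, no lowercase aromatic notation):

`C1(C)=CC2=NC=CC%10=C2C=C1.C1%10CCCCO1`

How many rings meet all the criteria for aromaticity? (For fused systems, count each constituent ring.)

2

The SMILES encodes two fused six-membered rings, each with three alternating double bonds; one ring is all carbon and the other has one ring nitrogen; a six-membered saturated ring of five carbons and one oxygen.
The fused 6/6-membered bicyclic (with one nitrogen) is a single π system with 10 sp² atoms and 10 π electrons from ring double bonds. 10 = 4(2)+2, so the system is aromatic and both rings count as aromatic (quinoline).
The 6-membered ring with one oxygen has only sp³ atoms, so it is not fully conjugated — not aromatic (tetrahydropyran).
2 of the 3 rings are aromatic. Total: 2.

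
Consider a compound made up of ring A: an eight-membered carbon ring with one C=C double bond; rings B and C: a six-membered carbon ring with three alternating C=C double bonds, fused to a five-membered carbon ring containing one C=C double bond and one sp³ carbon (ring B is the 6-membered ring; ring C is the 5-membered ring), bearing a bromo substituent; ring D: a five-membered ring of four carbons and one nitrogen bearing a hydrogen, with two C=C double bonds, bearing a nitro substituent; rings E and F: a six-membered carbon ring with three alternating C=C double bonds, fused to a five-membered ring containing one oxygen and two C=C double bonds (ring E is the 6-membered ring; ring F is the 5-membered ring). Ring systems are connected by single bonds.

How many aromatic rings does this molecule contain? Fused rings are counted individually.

Ring A has six sp³ carbons, so it is not fully conjugated — not aromatic (cyclooctene).
Ring B has a continuous p-orbital overlap around the ring; 3 ring double bonds give 6 π electrons. That satisfies 4n+2 with n=1, so ring B is aromatic (benzene ring).
Ring C has one sp³ carbon, so it is not fully conjugated — not aromatic (cyclopentene ring).
Ring D is planar and fully conjugated; 2 ring double bonds (4 π electrons) plus a heteroatom lone pair (2) give 6 π electrons. Since 6 = 4n+2 (n=1), ring D is aromatic (pyrrole).
Rings E and F form a fused bicyclic system (with one oxygen) with 9 sp² atoms and 10 π electrons from ring double bonds plus a heteroatom lone pair. 10 = 4(2)+2, so the system is aromatic and both rings count as aromatic (benzofuran).
Aromatic: B, D, E, F. Total: 4.

4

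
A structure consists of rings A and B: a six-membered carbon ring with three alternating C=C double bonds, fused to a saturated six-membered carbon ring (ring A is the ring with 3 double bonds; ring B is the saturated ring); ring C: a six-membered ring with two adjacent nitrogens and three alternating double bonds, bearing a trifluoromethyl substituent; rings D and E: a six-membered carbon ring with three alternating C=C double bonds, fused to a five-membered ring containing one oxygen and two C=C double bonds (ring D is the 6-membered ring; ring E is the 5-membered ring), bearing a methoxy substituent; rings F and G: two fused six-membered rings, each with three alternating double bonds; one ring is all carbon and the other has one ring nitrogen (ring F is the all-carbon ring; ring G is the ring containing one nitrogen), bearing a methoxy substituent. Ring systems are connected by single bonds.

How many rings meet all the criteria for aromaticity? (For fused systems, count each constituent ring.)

6

Ring A is fully conjugated (every ring atom contributes a p orbital); 3 ring double bonds give 6 π electrons. Since 6 = 4n+2 (n=1), ring A is aromatic (benzene ring).
Ring B has four sp³ carbons, so it is not fully conjugated — not aromatic (cyclohexane ring).
Ring C has a continuous p-orbital overlap around the ring; 3 ring double bonds give 6 π electrons. Since 6 = 4n+2 (n=1), ring C is aromatic (pyridazine).
Rings D and E form a fused bicyclic system (with one oxygen) with 9 sp² atoms and 10 π electrons from ring double bonds plus a heteroatom lone pair. 10 = 4(2)+2, so the system is aromatic and both rings count as aromatic (benzofuran).
Rings F and G form a fused bicyclic system (with one nitrogen) with 10 sp² atoms and 10 π electrons from ring double bonds. 10 = 4(2)+2, so the system is aromatic and both rings count as aromatic (quinoline).
Aromatic: A, C, D, E, F, G. Total: 6.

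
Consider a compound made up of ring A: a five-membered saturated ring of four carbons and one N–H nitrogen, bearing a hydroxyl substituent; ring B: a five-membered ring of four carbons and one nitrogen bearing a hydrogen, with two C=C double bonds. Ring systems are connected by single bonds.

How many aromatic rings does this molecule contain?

1

Ring A has only sp³ atoms, so it is not fully conjugated — not aromatic (pyrrolidine).
Ring B is fully conjugated (every ring atom contributes a p orbital); 2 ring double bonds (4 π electrons) plus a heteroatom lone pair (2) give 6 π electrons. Since 6 = 4n+2 (n=1), ring B is aromatic (pyrrole).
Aromatic: B. Total: 1.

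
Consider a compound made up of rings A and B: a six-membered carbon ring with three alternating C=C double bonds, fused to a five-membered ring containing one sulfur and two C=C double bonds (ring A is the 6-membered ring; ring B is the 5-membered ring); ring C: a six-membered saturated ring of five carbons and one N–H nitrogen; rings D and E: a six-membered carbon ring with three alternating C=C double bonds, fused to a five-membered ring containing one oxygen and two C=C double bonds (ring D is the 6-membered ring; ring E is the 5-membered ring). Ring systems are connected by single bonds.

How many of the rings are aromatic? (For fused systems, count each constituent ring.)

4

Rings A and B form a fused bicyclic system (with one sulfur) with 9 sp² atoms and 10 π electrons from ring double bonds plus a heteroatom lone pair. 10 = 4(2)+2, so the system is aromatic and both rings count as aromatic (benzothiophene).
Ring C has only sp³ atoms, so it is not fully conjugated — not aromatic (piperidine).
Rings D and E form a fused bicyclic system (with one oxygen) with 9 sp² atoms and 10 π electrons from ring double bonds plus a heteroatom lone pair. 10 = 4(2)+2, so the system is aromatic and both rings count as aromatic (benzofuran).
Aromatic: A, B, D, E. Total: 4.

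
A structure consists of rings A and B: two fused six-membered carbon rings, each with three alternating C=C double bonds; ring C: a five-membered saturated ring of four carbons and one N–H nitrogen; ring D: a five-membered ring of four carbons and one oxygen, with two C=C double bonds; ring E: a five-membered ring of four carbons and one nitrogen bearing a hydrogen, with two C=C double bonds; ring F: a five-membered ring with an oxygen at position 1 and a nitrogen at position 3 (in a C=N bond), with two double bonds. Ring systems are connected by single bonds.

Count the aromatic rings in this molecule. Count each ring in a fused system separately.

5

Rings A and B form a fused bicyclic system with 10 sp² atoms and 10 π electrons from ring double bonds. 10 = 4(2)+2, so the system is aromatic and both rings count as aromatic (naphthalene).
Ring C has only sp³ atoms, so it is not fully conjugated — not aromatic (pyrrolidine).
Ring D is planar and fully conjugated; 2 ring double bonds (4 π electrons) plus a heteroatom lone pair (2) give 6 π electrons. That satisfies 4n+2 with n=1, so ring D is aromatic (furan).
Ring E has a continuous p-orbital overlap around the ring; 2 ring double bonds (4 π electrons) plus a heteroatom lone pair (2) give 6 π electrons. That satisfies 4n+2 with n=1, so ring E is aromatic (pyrrole).
Ring F has a continuous p-orbital overlap around the ring; 2 ring double bonds (4 π electrons) plus a heteroatom lone pair (2) give 6 π electrons. Since 6 = 4n+2 (n=1), ring F is aromatic (oxazole).
Aromatic: A, B, D, E, F. Total: 5.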